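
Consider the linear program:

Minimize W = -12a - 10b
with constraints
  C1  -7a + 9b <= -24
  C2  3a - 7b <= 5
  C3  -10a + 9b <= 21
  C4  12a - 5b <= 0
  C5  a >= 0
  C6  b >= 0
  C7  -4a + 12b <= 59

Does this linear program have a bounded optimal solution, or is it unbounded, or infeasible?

The boundaries -7a + 9b = -24 and 3a - 7b = 5 meet at (123/22, 37/22), but that point violates 12a - 5b ≤ 0. Every candidate vertex is excluded by some other constraint, so the feasible region is empty.

infeasible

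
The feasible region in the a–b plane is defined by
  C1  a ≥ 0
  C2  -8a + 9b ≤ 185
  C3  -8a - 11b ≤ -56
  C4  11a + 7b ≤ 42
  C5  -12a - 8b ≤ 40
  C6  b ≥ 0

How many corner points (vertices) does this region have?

3

Intersecting each pair of boundary lines and keeping only the points that satisfy every inequality leaves:
  (0, 56/11)
  (0, 6)
  (14/13, 56/13)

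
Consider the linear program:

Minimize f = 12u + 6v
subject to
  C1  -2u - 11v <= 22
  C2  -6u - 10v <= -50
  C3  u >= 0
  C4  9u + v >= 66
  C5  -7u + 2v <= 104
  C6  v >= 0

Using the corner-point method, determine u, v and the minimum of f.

u = 305/42, v = 9/14, minimum f = 91

Corner points and f = 12u + 6v:
  (305/42, 9/14) → f = 91
  (25/3, 0) → f = 100
  (28/25, 1398/25) → f = 8724/25
The feasible region is unbounded (it extends along (2, 7), (1, 0)), but f strictly increases along every unbounded feasible direction, so there is no improving ray and the minimum is attained at a vertex.

At the optimal vertex, -6u - 10v = -50 and 9u + v = 66.
Solving simultaneously gives u = 305/42, v = 9/14.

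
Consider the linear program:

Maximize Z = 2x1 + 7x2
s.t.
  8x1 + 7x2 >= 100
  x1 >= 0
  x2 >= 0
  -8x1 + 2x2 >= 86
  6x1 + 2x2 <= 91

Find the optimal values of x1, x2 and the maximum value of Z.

x1 = 0, x2 = 91/2, maximum Z = 637/2

Feasible corners and Z = 2x1 + 7x2:
  (0, 43) → Z = 301
  (0, 91/2) → Z = 637/2
  (5/14, 311/7) → Z = 2182/7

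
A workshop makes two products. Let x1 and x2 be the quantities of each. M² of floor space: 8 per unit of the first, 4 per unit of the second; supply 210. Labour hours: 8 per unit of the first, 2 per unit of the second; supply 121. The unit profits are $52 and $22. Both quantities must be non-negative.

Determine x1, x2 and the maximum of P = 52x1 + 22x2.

x1 = 4, x2 = 89/2, maximum P = 1187

Extreme points and P = 52x1 + 22x2:
  (0, 0) → P = 0
  (0, 105/2) → P = 1155
  (121/8, 0) → P = 1573/2
  (4, 89/2) → P = 1187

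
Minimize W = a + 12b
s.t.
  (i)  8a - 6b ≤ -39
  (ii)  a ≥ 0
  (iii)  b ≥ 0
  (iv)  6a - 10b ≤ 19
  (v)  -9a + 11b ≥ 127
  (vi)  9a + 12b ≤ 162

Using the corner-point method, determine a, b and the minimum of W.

a = 0, b = 127/11, minimum W = 1524/11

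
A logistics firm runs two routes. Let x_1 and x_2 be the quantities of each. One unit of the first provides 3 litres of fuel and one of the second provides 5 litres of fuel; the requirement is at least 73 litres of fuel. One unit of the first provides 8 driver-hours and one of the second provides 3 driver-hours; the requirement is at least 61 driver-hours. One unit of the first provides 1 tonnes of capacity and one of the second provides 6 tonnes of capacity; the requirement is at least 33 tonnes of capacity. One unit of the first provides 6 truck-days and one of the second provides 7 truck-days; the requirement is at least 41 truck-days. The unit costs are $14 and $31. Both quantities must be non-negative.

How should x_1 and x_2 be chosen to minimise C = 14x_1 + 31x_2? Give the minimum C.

x_1 = 21, x_2 = 2, minimum C = 356

Feasible corners and C = 14x_1 + 31x_2:
  (0, 61/3) → C = 1891/3
  (33, 0) → C = 462
  (86/31, 401/31) → C = 13635/31
  (21, 2) → C = 356
The feasible region is unbounded (it extends along (0, 1), (1, 0)), but C strictly increases along every unbounded feasible direction, so there is no improving ray and the minimum is attained at a vertex.

At the optimal vertex, 3x_1 + 5x_2 = 73 and x_1 + 6x_2 = 33.
Solving simultaneously gives x_1 = 21, x_2 = 2.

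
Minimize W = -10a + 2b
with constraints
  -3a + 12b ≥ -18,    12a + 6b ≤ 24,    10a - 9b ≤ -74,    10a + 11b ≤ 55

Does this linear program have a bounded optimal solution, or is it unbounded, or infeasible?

Corner points and W = -10a + 2b:
  (-350/31, -134/31) → W = 3232/31
  (-319/200, 129/20) → W = 577/20
The feasible region has finitely many vertices and no improving ray; the minimum is 577/20 at (-319/200, 129/20).

bounded optimum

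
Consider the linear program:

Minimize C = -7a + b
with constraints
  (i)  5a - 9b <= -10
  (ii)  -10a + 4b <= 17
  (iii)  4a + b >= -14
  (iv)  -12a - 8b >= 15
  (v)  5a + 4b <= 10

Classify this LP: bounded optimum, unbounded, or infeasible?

Corner points and C = -7a + b:
  (-113/70, 3/14) → C = 403/35
  (-215/148, 45/148) → C = 775/74
  (-49/32, 27/64) → C = 713/64
The feasible region has finitely many vertices and no improving ray; the minimum is 775/74 at (-215/148, 45/148).

bounded optimum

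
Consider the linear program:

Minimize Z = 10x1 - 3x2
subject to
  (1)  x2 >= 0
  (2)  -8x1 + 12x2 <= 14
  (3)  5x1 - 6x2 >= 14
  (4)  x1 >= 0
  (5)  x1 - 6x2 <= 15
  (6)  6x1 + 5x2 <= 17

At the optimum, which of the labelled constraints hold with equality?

Extreme points and Z = 10x1 - 3x2:
  (14/5, 0) → Z = 28
  (17/6, 0) → Z = 85/3
  (172/61, 1/61) → Z = 1717/61

The minimum is at (14/5, 0). Substituting into each constraint, equality holds for (1) and (3); the remaining constraints have slack.

(1) and (3)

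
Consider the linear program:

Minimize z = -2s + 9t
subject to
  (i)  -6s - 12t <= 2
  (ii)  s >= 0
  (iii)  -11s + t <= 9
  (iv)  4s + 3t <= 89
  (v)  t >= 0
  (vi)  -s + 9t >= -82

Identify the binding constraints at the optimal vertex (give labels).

Extreme points and z = -2s + 9t:
  (0, 9) → z = 81
  (0, 0) → z = 0
  (62/37, 1015/37) → z = 9011/37
  (89/4, 0) → z = -89/2

The minimum is at (89/4, 0). Substituting into each constraint, equality holds for (iv) and (v); the remaining constraints have slack.

(iv) and (v)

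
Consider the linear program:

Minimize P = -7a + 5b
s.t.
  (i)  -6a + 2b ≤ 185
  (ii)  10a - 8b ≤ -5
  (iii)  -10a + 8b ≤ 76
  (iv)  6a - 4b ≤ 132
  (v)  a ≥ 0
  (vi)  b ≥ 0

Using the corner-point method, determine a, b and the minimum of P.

Extreme points and P = -7a + 5b:
  (269/2, 675/4) → P = -391/4
  (0, 5/8) → P = 25/8
  (170, 222) → P = -80
  (0, 19/2) → P = 95/2

At the optimal vertex, 10a - 8b = -5 and 6a - 4b = 132.
Solving simultaneously gives a = 269/2, b = 675/4.

a = 269/2, b = 675/4, minimum P = -391/4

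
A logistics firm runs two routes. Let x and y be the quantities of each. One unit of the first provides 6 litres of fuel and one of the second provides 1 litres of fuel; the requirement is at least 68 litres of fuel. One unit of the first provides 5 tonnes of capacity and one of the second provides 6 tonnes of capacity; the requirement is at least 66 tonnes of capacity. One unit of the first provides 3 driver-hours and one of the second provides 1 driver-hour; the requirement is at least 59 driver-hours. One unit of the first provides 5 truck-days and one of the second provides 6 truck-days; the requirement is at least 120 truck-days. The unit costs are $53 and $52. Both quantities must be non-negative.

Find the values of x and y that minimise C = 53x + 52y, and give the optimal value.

Feasible corners and C = 53x + 52y:
  (0, 68) → C = 3536
  (24, 0) → C = 1272
  (3, 50) → C = 2759
  (18, 5) → C = 1214
The feasible region is unbounded (it extends along (0, 1), (1, 0)), but C strictly increases along every unbounded feasible direction, so there is no improving ray and the minimum is attained at a vertex.

x = 18, y = 5, minimum C = 1214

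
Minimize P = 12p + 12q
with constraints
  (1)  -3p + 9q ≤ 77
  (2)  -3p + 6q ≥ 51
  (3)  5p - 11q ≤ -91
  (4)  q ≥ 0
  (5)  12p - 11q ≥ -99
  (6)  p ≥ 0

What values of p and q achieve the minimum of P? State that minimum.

Feasible corners and P = 12p + 12q:
  (1/3, 26/3) → P = 108
  (0, 77/9) → P = 308/3
  (0, 17/2) → P = 102

p = 0, q = 17/2, minimum P = 102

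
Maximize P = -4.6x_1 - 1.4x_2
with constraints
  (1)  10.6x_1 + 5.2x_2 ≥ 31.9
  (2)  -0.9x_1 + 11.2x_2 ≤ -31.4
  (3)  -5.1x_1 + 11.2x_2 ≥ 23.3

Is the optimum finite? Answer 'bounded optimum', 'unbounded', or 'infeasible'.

The boundaries 10.6x_1 + 5.2x_2 = 31.9 and -0.9x_1 + 11.2x_2 = -31.4 meet at (13014/3085, -30413/12340), but that point violates -5.1x_1 + 11.2x_2 ≥ 23.3. Every candidate vertex is excluded by some other constraint, so the feasible region is empty.

infeasible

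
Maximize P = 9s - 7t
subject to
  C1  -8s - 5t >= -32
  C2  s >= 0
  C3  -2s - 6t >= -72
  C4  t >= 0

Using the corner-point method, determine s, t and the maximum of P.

s = 4, t = 0, maximum P = 36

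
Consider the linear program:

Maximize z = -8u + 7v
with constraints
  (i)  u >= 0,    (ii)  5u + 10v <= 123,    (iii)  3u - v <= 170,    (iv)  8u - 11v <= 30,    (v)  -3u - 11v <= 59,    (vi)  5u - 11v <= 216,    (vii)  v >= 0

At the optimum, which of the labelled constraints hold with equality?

(i) and (ii)

Vertices and z = -8u + 7v:
  (0, 123/10) → z = 861/10
  (0, 0) → z = 0
  (551/45, 278/45) → z = -2462/45
  (15/4, 0) → z = -30

The maximum is at (0, 123/10). Substituting into each constraint, equality holds for (i) and (ii); the remaining constraints have slack.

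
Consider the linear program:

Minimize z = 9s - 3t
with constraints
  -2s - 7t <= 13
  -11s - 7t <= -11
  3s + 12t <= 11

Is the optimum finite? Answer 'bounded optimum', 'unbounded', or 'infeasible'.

Feasible corners and z = 9s - 3t:
  (8/3, -55/21) → z = 223/7
  (55/111, 88/111) → z = 77/37
The feasible region has finitely many vertices and no improving ray; the minimum is 77/37 at (55/111, 88/111).

bounded optimum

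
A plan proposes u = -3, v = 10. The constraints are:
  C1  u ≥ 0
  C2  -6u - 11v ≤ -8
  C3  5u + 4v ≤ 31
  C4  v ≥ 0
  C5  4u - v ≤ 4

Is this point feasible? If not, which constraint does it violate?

Constraint C1: u = -3, which is not ≥ 0. All other constraints are satisfied.

not feasible — violates C1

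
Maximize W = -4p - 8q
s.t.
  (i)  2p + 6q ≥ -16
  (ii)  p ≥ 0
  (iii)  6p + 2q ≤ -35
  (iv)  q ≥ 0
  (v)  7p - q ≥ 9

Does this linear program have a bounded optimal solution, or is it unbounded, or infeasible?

infeasible

The boundaries q = 0 and 7p - q = 9 meet at (9/7, 0), but that point violates 6p + 2q ≤ -35. Every candidate vertex is excluded by some other constraint, so the feasible region is empty.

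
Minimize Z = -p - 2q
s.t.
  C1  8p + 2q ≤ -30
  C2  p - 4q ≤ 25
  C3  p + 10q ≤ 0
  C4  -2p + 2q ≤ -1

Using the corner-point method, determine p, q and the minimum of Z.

Vertices and Z = -p - 2q:
  (-35/17, -115/17) → Z = 265/17
  (-29/10, -17/5) → Z = 97/10
  (-23/3, -49/6) → Z = 24

p = -29/10, q = -17/5, minimum Z = 97/10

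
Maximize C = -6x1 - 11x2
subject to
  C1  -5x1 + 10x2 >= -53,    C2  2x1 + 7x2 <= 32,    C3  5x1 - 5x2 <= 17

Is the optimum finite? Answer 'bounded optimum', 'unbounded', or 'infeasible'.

From the feasible point (-19/5, -36/5), moving in the direction (-10, -5) keeps every constraint satisfied while C increases without bound.

unbounded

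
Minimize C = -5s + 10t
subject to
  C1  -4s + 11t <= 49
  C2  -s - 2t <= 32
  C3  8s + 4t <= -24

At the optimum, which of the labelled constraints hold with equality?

Extreme points and C = -5s + 10t:
  (-450/19, -79/19) → C = 1460/19
  (-115/26, 37/13) → C = 1315/26
  (20/3, -58/3) → C = -680/3

The minimum is at (20/3, -58/3). Substituting into each constraint, equality holds for C2 and C3; the remaining constraints have slack.

C2 and C3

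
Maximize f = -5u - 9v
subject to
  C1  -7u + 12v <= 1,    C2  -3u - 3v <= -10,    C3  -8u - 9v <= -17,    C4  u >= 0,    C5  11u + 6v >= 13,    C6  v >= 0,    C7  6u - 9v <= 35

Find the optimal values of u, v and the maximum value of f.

u = 10/3, v = 0, maximum f = -50/3

Vertices and f = -5u - 9v:
  (39/19, 73/57) → f = -414/19
  (143/3, 251/9) → f = -1468/3
  (10/3, 0) → f = -50/3
  (35/6, 0) → f = -175/6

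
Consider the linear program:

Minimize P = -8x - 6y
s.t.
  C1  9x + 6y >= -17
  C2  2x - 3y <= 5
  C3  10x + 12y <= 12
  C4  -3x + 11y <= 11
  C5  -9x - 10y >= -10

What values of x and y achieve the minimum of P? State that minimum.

Corner points and P = -8x - 6y:
  (-7/13, -79/39) → P = 214/13
  (-253/117, 16/39) → P = 1736/117
  (80/47, -25/47) → P = -490/47
  (0, 1) → P = -6

At the optimal vertex, 2x - 3y = 5 and -9x - 10y = -10.
Solving simultaneously gives x = 80/47, y = -25/47.

x = 80/47, y = -25/47, minimum P = -490/47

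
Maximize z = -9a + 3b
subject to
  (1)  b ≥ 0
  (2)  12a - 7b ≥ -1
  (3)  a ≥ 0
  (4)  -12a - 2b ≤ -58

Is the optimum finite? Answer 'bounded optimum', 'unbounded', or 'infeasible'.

Corner points and z = -9a + 3b:
  (29/6, 0) → z = -87/2
  (101/27, 59/9) → z = -14
The feasible region has finitely many vertices and no improving ray; the maximum is -14 at (101/27, 59/9).

bounded optimum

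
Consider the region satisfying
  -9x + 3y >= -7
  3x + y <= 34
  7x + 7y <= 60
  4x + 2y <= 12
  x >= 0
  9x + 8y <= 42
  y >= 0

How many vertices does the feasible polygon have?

5

The feasible vertices (each the meet of two boundaries and inside every other half-plane) are:
  (5/3, 8/3)
  (7/9, 0)
  (6/7, 30/7)
  (0, 21/4)
  (0, 0)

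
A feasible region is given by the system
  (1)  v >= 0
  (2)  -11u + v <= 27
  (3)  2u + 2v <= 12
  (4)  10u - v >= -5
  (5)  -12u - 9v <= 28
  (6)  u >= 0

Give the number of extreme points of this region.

4

Pairwise boundary intersections that survive every other constraint:
  (6, 0)
  (0, 0)
  (1/11, 65/11)
  (0, 5)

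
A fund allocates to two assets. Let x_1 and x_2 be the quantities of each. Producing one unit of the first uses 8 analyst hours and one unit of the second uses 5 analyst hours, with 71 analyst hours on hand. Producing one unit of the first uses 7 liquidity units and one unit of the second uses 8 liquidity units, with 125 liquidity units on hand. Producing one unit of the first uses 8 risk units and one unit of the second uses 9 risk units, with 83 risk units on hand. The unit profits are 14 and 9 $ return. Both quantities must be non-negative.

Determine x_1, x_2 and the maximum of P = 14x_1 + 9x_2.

Corner points and P = 14x_1 + 9x_2:
  (0, 0) → P = 0
  (0, 83/9) → P = 83
  (71/8, 0) → P = 497/4
  (7, 3) → P = 125

At the optimal vertex, 8x_1 + 5x_2 = 71 and 8x_1 + 9x_2 = 83.
Solving simultaneously gives x_1 = 7, x_2 = 3.

x_1 = 7, x_2 = 3, maximum P = 125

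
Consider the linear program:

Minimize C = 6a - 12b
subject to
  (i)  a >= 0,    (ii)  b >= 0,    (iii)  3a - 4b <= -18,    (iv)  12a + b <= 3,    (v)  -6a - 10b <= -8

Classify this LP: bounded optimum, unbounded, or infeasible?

infeasible

The boundaries a = 0 and 3a - 4b = -18 meet at (0, 9/2), but that point violates 12a + b ≤ 3. Every candidate vertex is excluded by some other constraint, so the feasible region is empty.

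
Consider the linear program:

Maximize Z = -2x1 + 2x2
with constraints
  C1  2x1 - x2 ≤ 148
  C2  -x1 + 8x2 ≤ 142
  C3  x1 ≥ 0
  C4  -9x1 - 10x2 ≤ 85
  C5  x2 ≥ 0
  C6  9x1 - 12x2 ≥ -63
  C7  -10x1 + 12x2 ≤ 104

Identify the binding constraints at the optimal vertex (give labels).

C3 and C6

Corner points and Z = -2x1 + 2x2:
  (442/5, 144/5) → Z = -596/5
  (74, 0) → Z = -148
  (20, 81/4) → Z = 1/2
  (0, 0) → Z = 0
  (0, 21/4) → Z = 21/2

The maximum is at (0, 21/4). Substituting into each constraint, equality holds for C3 and C6; the remaining constraints have slack.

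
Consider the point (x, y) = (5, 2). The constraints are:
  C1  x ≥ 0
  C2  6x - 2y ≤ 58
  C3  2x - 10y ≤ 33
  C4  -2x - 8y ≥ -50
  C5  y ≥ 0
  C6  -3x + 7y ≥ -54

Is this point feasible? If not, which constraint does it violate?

feasible

C1: 5 ≥ 0 ✓
C2: 26 ≤ 58 ✓
C3: -10 ≤ 33 ✓
C4: -26 ≥ -50 ✓
C5: 2 ≥ 0 ✓
C6: -1 ≥ -54 ✓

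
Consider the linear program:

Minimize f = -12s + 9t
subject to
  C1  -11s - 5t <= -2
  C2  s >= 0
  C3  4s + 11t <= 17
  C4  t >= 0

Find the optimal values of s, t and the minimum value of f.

s = 17/4, t = 0, minimum f = -51

Feasible corners and f = -12s + 9t:
  (0, 2/5) → f = 18/5
  (2/11, 0) → f = -24/11
  (0, 17/11) → f = 153/11
  (17/4, 0) → f = -51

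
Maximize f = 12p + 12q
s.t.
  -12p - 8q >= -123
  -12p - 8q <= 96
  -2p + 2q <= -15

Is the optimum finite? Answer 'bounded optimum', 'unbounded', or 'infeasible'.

bounded optimum

Vertices and f = 12p + 12q:
  (183/20, 33/20) → f = 648/5
  (-9/5, -93/10) → f = -666/5
The feasible region has finitely many vertices and no improving ray; the maximum is 648/5 at (183/20, 33/20).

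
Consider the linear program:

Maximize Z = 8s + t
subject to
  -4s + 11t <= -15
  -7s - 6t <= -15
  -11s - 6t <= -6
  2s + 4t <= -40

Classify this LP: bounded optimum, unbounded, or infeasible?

unbounded

From the feasible point (75/4, -155/8), moving in the direction (4, -2) keeps every constraint satisfied while Z increases without bound.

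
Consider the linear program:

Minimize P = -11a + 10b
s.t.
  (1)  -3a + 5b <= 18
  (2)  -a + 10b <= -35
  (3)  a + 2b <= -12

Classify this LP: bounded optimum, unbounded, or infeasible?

From the feasible point (-71/5, -123/25), moving in the direction (2, -1) keeps every constraint satisfied while P decreases without bound.

unbounded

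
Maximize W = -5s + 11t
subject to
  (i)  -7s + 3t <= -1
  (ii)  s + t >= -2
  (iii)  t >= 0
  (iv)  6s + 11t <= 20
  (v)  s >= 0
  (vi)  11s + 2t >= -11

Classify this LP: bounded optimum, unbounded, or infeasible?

Feasible corners and W = -5s + 11t:
  (1/7, 0) → W = -5/7
  (71/95, 134/95) → W = 1119/95
  (10/3, 0) → W = -50/3
The feasible region has finitely many vertices and no improving ray; the maximum is 1119/95 at (71/95, 134/95).

bounded optimum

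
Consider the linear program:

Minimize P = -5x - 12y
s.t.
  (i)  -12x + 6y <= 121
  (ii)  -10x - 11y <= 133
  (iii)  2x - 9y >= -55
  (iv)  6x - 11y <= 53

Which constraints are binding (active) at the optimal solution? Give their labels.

(iii) and (iv)

Feasible corners and P = -5x - 12y:
  (-2129/192, -193/96) → P = 15277/192
  (-253/32, 209/48) → P = -407/32
  (-5, -83/11) → P = 1271/11
  (541/16, 109/8) → P = -5321/16

The minimum is at (541/16, 109/8). Substituting into each constraint, equality holds for (iii) and (iv); the remaining constraints have slack.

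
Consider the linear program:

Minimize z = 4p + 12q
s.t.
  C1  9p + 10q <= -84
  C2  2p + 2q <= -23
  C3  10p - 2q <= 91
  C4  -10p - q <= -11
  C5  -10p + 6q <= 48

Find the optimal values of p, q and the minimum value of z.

p = 113/30, q = -80/3, minimum z = -4574/15

Corner points and z = 4p + 12q:
  (17/3, -103/6) → z = -550/3
  (5/2, -14) → z = -158
  (113/30, -80/3) → z = -4574/15

The optimum lies where 10p - 2q = 91 and -10p - q = -11.
Solving simultaneously gives p = 113/30, q = -80/3.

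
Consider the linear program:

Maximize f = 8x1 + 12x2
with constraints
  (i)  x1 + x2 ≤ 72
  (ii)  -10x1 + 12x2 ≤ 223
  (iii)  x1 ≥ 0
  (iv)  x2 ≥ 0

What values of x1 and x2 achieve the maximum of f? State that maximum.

x1 = 641/22, x2 = 943/22, maximum f = 8222/11

Corner points and f = 8x1 + 12x2:
  (641/22, 943/22) → f = 8222/11
  (72, 0) → f = 576
  (0, 223/12) → f = 223
  (0, 0) → f = 0

The binding constraints are x1 + x2 = 72 and -10x1 + 12x2 = 223.
Solving simultaneously gives x1 = 641/22, x2 = 943/22.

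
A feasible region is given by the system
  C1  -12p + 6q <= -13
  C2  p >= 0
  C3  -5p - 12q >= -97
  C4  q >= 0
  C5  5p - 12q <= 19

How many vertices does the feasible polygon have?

Intersecting each pair of boundary lines and keeping only the points that satisfy every inequality leaves:
  (123/29, 1099/174)
  (13/12, 0)
  (58/5, 13/4)
  (19/5, 0)

4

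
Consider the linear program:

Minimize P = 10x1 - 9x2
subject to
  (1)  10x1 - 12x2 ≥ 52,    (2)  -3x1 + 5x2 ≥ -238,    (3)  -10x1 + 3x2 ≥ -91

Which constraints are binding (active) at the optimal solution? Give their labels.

Corner points and P = 10x1 - 9x2:
  (-1298/7, -1112/7) → P = -2972/7
  (52/5, 13/3) → P = 65
  (-259/41, -2107/41) → P = 16373/41

The minimum is at (-1298/7, -1112/7). Substituting into each constraint, equality holds for (1) and (2); the remaining constraints have slack.

(1) and (2)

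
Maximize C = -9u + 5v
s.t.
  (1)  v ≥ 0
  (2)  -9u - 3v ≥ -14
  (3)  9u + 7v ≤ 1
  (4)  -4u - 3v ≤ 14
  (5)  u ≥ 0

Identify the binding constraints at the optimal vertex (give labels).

Feasible corners and C = -9u + 5v:
  (1/9, 0) → C = -1
  (0, 0) → C = 0
  (0, 1/7) → C = 5/7

The maximum is at (0, 1/7). Substituting into each constraint, equality holds for (3) and (5); the remaining constraints have slack.

(3) and (5)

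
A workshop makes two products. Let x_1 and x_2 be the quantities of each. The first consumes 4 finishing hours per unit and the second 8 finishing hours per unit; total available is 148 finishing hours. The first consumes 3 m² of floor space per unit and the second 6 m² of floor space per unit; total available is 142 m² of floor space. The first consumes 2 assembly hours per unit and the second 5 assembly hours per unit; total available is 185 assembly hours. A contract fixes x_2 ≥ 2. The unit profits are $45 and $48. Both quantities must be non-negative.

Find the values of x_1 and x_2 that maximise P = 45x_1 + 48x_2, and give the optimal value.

Corner points and P = 45x_1 + 48x_2:
  (0, 37/2) → P = 888
  (0, 2) → P = 96
  (33, 2) → P = 1581

At the optimal vertex, 4x_1 + 8x_2 = 148 and x_2 = 2.
Solving simultaneously gives x_1 = 33, x_2 = 2.

x_1 = 33, x_2 = 2, maximum P = 1581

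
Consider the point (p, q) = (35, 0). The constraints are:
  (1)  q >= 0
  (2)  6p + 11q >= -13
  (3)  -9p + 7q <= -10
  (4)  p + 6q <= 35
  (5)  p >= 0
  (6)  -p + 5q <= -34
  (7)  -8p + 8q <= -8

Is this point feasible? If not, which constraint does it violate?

(1): 0 ≥ 0 ✓
(2): 210 ≥ -13 ✓
(3): -315 ≤ -10 ✓
(4): 35 ≤ 35 ✓
(5): 35 ≥ 0 ✓
(6): -35 ≤ -34 ✓
(7): -280 ≤ -8 ✓

feasible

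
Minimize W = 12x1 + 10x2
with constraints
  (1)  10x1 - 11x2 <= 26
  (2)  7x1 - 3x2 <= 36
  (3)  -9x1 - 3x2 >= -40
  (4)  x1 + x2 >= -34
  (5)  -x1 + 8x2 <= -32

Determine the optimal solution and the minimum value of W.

Feasible corners and W = 12x1 + 10x2:
  (-116/7, -122/7) → W = -2612/7
  (-48/23, -98/23) → W = -1556/23
  (-80/3, -22/3) → W = -1180/3

The optimum lies where x1 + x2 = -34 and -x1 + 8x2 = -32.
Solving simultaneously gives x1 = -80/3, x2 = -22/3.

x1 = -80/3, x2 = -22/3, minimum W = -1180/3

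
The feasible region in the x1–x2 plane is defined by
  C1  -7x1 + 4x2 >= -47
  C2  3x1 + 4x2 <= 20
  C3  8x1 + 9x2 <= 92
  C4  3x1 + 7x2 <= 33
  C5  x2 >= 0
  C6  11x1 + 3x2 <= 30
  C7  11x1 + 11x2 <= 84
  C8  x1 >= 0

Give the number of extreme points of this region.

5

The feasible vertices (each the meet of two boundaries and inside every other half-plane) are:
  (8/9, 13/3)
  (12/7, 26/7)
  (0, 33/7)
  (30/11, 0)
  (0, 0)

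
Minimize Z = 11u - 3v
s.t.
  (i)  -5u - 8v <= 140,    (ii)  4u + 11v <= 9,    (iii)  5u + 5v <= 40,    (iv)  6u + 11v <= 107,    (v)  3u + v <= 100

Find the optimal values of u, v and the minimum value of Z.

Feasible corners and Z = 11u - 3v:
  (-1612/23, 605/23) → Z = -19547/23
  (940/19, -920/19) → Z = 13100/19
  (79/7, -23/7) → Z = 134
  (46, -38) → Z = 620

The binding constraints are -5u - 8v = 140 and 4u + 11v = 9.
Solving simultaneously gives u = -1612/23, v = 605/23.

u = -1612/23, v = 605/23, minimum Z = -19547/23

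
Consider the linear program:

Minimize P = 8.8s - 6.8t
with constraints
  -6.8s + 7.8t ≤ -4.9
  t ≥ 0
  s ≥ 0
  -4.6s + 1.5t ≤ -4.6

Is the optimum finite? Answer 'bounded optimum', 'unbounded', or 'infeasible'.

Extreme points and P = 8.8s - 6.8t:
  (951/856, 437/1284) → P = 11977/1605
  (1, 0) → P = 8.8
The feasible region has finitely many vertices and no improving ray; the minimum is 11977/1605 at (951/856, 437/1284).

bounded optimum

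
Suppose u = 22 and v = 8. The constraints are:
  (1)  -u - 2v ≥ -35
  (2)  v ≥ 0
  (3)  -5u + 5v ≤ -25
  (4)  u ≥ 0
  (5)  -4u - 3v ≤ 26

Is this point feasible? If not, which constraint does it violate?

Constraint (1): -u - 2v = -38, which is not ≥ -35. All other constraints are satisfied.

not feasible — violates (1)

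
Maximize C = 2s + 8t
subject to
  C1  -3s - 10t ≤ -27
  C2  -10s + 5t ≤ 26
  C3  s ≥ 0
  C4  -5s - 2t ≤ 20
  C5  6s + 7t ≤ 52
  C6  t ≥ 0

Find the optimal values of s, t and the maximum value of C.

s = 39/50, t = 169/25, maximum C = 1391/25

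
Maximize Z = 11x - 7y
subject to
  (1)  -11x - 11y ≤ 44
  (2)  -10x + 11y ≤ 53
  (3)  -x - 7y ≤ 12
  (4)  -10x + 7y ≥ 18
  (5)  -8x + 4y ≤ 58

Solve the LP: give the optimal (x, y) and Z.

x = 173/40, y = 35/4, maximum Z = -547/40

Corner points and Z = 11x - 7y:
  (-97/21, 13/21) → Z = -386/7
  (-46/17, -22/17) → Z = -352/17
  (173/40, 35/4) → Z = -547/40

The binding constraints are -10x + 11y = 53 and -10x + 7y = 18.
Solving simultaneously gives x = 173/40, y = 35/4.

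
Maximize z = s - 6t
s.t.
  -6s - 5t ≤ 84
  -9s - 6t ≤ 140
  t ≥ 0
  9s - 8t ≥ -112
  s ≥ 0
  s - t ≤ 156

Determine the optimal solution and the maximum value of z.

Feasible corners and z = s - 6t:
  (0, 0) → z = 0
  (156, 0) → z = 156
  (0, 14) → z = -84
The feasible region is unbounded (it extends along (1, 1), (8, 9)), but z strictly decreases along every unbounded feasible direction, so there is no improving ray and the maximum is attained at a vertex.

The optimum lies where t = 0 and s - t = 156.
Solving simultaneously gives s = 156, t = 0.

s = 156, t = 0, maximum z = 156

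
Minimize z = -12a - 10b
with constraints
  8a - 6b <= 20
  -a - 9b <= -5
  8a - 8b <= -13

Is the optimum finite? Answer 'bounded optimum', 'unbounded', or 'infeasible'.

From the feasible point (119/8, 33/2), moving in the direction (6, 8) keeps every constraint satisfied while z decreases without bound.

unbounded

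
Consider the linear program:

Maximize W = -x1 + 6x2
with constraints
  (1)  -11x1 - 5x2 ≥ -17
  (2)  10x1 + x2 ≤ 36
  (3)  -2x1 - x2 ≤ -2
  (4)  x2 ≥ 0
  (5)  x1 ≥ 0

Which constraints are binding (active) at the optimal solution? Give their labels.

(1) and (5)

Feasible corners and W = -x1 + 6x2:
  (17/11, 0) → W = -17/11
  (0, 17/5) → W = 102/5
  (1, 0) → W = -1
  (0, 2) → W = 12

The maximum is at (0, 17/5). Substituting into each constraint, equality holds for (1) and (5); the remaining constraints have slack.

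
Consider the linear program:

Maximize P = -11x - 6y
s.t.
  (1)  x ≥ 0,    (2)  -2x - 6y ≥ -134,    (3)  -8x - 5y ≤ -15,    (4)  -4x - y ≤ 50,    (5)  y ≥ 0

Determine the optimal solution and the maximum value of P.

Feasible corners and P = -11x - 6y:
  (0, 67/3) → P = -134
  (0, 3) → P = -18
  (67, 0) → P = -737
  (15/8, 0) → P = -165/8

The optimum lies where x = 0 and -8x - 5y = -15.
Solving simultaneously gives x = 0, y = 3.

x = 0, y = 3, maximum P = -18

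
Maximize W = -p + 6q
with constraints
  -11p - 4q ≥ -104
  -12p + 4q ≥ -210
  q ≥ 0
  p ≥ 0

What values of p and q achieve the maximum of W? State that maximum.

Corner points and W = -p + 6q:
  (104/11, 0) → W = -104/11
  (0, 26) → W = 156
  (0, 0) → W = 0

The binding constraints are -11p - 4q = -104 and p = 0.
Solving simultaneously gives p = 0, q = 26.

p = 0, q = 26, maximum W = 156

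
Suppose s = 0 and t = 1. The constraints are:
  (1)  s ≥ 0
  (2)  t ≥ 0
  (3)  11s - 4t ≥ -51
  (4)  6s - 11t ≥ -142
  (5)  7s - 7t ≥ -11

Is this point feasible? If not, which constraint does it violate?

feasible

(1): 0 ≥ 0 ✓
(2): 1 ≥ 0 ✓
(3): -4 ≥ -51 ✓
(4): -11 ≥ -142 ✓
(5): -7 ≥ -11 ✓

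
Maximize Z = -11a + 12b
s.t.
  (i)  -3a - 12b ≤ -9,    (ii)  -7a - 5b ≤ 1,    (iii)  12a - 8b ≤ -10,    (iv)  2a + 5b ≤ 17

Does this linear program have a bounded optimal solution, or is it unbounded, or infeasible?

bounded optimum

Feasible corners and Z = -11a + 12b:
  (-19/23, 22/23) → Z = 473/23
  (-2/7, 23/28) → Z = 13
  (-18/5, 121/25) → Z = 2442/25
  (43/38, 56/19) → Z = 871/38
The feasible region has finitely many vertices and no improving ray; the maximum is 2442/25 at (-18/5, 121/25).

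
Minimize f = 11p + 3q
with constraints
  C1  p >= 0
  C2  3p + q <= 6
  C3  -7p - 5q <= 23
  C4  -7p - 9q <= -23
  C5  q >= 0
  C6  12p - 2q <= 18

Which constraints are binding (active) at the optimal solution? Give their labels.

Feasible corners and f = 11p + 3q:
  (0, 6) → f = 18
  (0, 23/9) → f = 23/3
  (31/20, 27/20) → f = 211/10

The minimum is at (0, 23/9). Substituting into each constraint, equality holds for C1 and C4; the remaining constraints have slack.

C1 and C4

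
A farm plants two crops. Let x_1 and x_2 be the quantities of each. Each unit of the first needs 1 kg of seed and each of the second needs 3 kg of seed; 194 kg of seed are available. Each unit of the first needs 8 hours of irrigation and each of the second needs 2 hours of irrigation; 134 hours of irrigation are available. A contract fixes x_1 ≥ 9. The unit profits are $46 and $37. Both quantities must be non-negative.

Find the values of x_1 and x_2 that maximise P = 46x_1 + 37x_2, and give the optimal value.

x_1 = 9, x_2 = 31, maximum P = 1561

Vertices and P = 46x_1 + 37x_2:
  (67/4, 0) → P = 1541/2
  (9, 0) → P = 414
  (9, 31) → P = 1561

The binding constraints are 8x_1 + 2x_2 = 134 and x_1 = 9.
Solving simultaneously gives x_1 = 9, x_2 = 31.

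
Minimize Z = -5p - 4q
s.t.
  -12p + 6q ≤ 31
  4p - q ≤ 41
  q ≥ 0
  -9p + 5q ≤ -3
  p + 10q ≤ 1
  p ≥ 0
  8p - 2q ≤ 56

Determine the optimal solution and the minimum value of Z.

p = 1, q = 0, minimum Z = -5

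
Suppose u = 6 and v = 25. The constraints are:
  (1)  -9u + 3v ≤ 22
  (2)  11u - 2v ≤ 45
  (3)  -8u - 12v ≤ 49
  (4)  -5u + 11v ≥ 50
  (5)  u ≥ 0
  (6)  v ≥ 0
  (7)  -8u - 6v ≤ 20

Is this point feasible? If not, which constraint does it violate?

(1): 21 ≤ 22 ✓
(2): 16 ≤ 45 ✓
(3): -348 ≤ 49 ✓
(4): 245 ≥ 50 ✓
(5): 6 ≥ 0 ✓
(6): 25 ≥ 0 ✓
(7): -198 ≤ 20 ✓

feasible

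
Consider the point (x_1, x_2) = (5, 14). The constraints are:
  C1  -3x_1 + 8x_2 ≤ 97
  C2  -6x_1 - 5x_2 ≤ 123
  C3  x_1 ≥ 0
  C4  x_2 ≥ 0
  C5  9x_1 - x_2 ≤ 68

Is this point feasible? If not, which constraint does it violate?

C1: 97 ≤ 97 ✓
C2: -100 ≤ 123 ✓
C3: 5 ≥ 0 ✓
C4: 14 ≥ 0 ✓
C5: 31 ≤ 68 ✓

feasible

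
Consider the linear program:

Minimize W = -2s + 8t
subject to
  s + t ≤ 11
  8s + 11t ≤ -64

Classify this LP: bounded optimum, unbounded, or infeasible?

From the feasible point (185/3, -152/3), moving in the direction (1, -1) keeps every constraint satisfied while W decreases without bound.

unbounded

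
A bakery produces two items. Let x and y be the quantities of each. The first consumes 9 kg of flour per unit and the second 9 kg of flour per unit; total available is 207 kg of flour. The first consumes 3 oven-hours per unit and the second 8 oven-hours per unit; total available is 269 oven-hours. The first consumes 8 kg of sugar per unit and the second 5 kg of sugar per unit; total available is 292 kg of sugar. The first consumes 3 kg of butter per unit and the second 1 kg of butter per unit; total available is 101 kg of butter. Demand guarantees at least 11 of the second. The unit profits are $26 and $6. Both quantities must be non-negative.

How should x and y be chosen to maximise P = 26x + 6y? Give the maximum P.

x = 12, y = 11, maximum P = 378

Extreme points and P = 26x + 6y:
  (0, 23) → P = 138
  (0, 11) → P = 66
  (12, 11) → P = 378

At the optimal vertex, 9x + 9y = 207 and y = 11.
Solving simultaneously gives x = 12, y = 11.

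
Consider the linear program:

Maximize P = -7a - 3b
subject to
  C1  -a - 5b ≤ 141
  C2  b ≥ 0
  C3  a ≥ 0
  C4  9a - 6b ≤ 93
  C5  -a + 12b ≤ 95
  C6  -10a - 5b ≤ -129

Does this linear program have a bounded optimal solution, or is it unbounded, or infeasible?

bounded optimum

Extreme points and P = -7a - 3b:
  (281/17, 158/17) → P = -2441/17
  (59/5, 11/5) → P = -446/5
  (1073/125, 1079/125) → P = -10748/125
The feasible region has finitely many vertices and no improving ray; the maximum is -10748/125 at (1073/125, 1079/125).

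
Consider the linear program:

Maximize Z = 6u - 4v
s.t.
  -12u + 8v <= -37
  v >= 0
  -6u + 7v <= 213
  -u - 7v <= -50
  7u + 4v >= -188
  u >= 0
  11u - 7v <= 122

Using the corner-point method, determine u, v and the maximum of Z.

The binding constraints are -u - 7v = -50 and 11u - 7v = 122.
Solving simultaneously gives u = 43/3, v = 107/21.

u = 43/3, v = 107/21, maximum Z = 1378/21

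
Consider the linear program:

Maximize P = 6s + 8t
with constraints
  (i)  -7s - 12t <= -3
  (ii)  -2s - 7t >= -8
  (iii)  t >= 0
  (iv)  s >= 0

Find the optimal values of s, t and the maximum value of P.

s = 4, t = 0, maximum P = 24

Feasible corners and P = 6s + 8t:
  (3/7, 0) → P = 18/7
  (0, 1/4) → P = 2
  (4, 0) → P = 24
  (0, 8/7) → P = 64/7

The binding constraints are -2s - 7t = -8 and t = 0.
Solving simultaneously gives s = 4, t = 0.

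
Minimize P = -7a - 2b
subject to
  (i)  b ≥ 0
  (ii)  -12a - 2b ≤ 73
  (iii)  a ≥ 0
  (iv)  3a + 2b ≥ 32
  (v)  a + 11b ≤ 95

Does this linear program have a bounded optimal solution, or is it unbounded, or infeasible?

bounded optimum

Feasible corners and P = -7a - 2b:
  (32/3, 0) → P = -224/3
  (95, 0) → P = -665
  (162/31, 253/31) → P = -1640/31
The feasible region has finitely many vertices and no improving ray; the minimum is -665 at (95, 0).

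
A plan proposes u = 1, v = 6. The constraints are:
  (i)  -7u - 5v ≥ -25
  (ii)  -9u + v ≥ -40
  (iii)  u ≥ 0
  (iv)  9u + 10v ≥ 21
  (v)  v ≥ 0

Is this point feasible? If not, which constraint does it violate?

not feasible — violates (i)

Constraint (i): -7u - 5v = -37, which is not ≥ -25. All other constraints are satisfied.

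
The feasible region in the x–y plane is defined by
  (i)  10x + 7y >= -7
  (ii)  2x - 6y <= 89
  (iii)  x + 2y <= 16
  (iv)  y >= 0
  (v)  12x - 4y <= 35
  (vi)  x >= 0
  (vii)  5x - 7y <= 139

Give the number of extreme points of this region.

Of the 21 pairwise boundary intersections, those satisfying every inequality are:
  (67/14, 157/28)
  (0, 8)
  (35/12, 0)
  (0, 0)

4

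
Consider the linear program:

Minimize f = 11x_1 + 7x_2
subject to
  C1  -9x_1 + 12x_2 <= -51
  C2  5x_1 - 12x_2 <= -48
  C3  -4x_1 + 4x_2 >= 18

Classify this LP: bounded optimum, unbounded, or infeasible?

The boundaries -9x_1 + 12x_2 = -51 and 5x_1 - 12x_2 = -48 meet at (99/4, 229/16), but that point violates -4x_1 + 4x_2 ≥ 18. Every candidate vertex is excluded by some other constraint, so the feasible region is empty.

infeasible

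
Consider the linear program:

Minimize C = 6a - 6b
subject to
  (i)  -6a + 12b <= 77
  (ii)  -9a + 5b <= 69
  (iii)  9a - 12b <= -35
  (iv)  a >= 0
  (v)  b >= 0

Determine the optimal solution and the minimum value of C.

a = 0, b = 77/12, minimum C = -77/2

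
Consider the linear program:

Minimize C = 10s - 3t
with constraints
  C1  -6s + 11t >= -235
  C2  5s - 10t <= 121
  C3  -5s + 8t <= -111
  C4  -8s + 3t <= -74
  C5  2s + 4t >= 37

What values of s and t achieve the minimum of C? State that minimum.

The feasible region is unbounded (it extends along (11, 6), (8, 5)), but C strictly increases along every unbounded feasible direction, so there is no improving ray and the minimum is attained at a vertex.

The binding constraints are -5s + 8t = -111 and 2s + 4t = 37.
Solving simultaneously gives s = 185/9, t = -37/36.

s = 185/9, t = -37/36, minimum C = 7511/36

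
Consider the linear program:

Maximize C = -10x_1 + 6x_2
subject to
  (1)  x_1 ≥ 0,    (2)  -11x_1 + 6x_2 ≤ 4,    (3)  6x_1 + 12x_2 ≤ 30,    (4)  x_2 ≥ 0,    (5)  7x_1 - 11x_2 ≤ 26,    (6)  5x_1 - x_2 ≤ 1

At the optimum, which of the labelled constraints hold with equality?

(2) and (6)

Vertices and C = -10x_1 + 6x_2:
  (0, 2/3) → C = 4
  (0, 0) → C = 0
  (10/19, 31/19) → C = 86/19
  (1/5, 0) → C = -2

The maximum is at (10/19, 31/19). Substituting into each constraint, equality holds for (2) and (6); the remaining constraints have slack.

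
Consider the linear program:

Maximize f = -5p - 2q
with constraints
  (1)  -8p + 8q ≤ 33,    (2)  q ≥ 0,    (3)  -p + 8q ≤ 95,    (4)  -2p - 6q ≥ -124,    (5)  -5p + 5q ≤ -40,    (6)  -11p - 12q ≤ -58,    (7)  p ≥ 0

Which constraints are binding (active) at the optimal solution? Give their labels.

(2) and (5)

Corner points and f = -5p - 2q:
  (62, 0) → f = -310
  (8, 0) → f = -40
  (43/2, 27/2) → f = -269/2

The maximum is at (8, 0). Substituting into each constraint, equality holds for (2) and (5); the remaining constraints have slack.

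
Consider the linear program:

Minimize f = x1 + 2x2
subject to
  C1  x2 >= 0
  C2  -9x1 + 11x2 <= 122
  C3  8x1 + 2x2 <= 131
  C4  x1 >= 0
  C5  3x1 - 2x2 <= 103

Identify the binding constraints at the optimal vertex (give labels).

Corner points and f = x1 + 2x2:
  (131/8, 0) → f = 131/8
  (0, 0) → f = 0
  (1197/106, 2155/106) → f = 5507/106
  (0, 122/11) → f = 244/11

The minimum is at (0, 0). Substituting into each constraint, equality holds for C1 and C4; the remaining constraints have slack.

C1 and C4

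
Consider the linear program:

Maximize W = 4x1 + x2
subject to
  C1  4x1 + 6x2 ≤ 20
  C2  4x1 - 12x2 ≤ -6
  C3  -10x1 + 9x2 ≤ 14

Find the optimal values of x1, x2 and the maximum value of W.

Corner points and W = 4x1 + x2:
  (17/6, 13/9) → W = 115/9
  (1, 8/3) → W = 20/3
  (-19/14, 1/21) → W = -113/21

x1 = 17/6, x2 = 13/9, maximum W = 115/9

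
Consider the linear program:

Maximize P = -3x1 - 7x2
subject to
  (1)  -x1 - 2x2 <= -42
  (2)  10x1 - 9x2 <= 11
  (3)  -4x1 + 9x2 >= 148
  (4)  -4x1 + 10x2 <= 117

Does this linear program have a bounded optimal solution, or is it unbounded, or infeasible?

infeasible

The boundaries -x1 - 2x2 = -42 and 10x1 - 9x2 = 11 meet at (400/29, 409/29), but that point violates -4x1 + 9x2 ≥ 148. Every candidate vertex is excluded by some other constraint, so the feasible region is empty.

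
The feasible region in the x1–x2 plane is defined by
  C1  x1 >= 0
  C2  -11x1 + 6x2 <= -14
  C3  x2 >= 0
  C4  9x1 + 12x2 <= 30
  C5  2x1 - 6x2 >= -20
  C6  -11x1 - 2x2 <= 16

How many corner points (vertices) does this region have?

3

Pairwise boundary intersections that survive every other constraint:
  (14/11, 0)
  (58/31, 34/31)
  (10/3, 0)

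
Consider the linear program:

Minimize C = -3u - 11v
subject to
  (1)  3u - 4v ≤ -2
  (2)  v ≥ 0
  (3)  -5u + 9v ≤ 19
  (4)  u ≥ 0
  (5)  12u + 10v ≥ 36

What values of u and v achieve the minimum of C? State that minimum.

u = 58/7, v = 47/7, minimum C = -691/7

Extreme points and C = -3u - 11v:
  (58/7, 47/7) → C = -691/7
  (62/39, 22/13) → C = -304/13
  (67/79, 204/79) → C = -2445/79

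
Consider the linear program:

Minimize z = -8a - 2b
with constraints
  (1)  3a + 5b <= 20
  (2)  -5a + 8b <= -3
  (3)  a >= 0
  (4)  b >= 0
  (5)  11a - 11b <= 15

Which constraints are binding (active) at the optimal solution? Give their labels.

Vertices and z = -8a - 2b:
  (3/5, 0) → z = -24/5
  (29/11, 14/11) → z = -260/11
  (15/11, 0) → z = -120/11

The minimum is at (29/11, 14/11). Substituting into each constraint, equality holds for (2) and (5); the remaining constraints have slack.

(2) and (5)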